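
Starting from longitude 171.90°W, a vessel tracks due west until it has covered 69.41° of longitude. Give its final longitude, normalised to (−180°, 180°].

Start at -171.90°; shift −69.41° → -241.31°.
-241.31° lies outside (−180°, 180°]; add 360° → +118.69°.

118.69°E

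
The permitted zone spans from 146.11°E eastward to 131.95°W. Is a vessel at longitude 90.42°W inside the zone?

Band width going east from +146.11° to -131.95°: ((-131.95 − 146.11) mod 360) = 81.94°.
Offset of -90.42° east of the west edge: ((-90.42 − 146.11) mod 360) = 123.47°.
123.47° > 81.94° ⇒ outside.

No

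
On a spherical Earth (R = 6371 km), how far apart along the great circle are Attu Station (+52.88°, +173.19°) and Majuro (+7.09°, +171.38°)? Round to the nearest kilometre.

Δλ = 171.38 − 173.19 = -1.81°.
Δφ = 7.09 − 52.88 = -45.79°.
a = sin²(Δφ/2) + cos φ₁ · cos φ₂ · sin²(Δλ/2) = 0.151504.
c = 2·atan2(√a, √(1−a)) = 0.79960 rad → d = 6371·c ≈ 5094.27 km.

5094 km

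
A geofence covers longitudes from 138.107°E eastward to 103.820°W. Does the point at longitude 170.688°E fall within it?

Band width going east from +138.107° to -103.820°: ((-103.820 − 138.107) mod 360) = 118.073°.
Offset of +170.688° east of the west edge: ((170.688 − 138.107) mod 360) = 32.581°.
32.581° ≤ 118.073° ⇒ inside.

Yes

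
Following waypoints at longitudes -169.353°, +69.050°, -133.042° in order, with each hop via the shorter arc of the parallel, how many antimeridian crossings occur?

2

Leg 1: -169.353° → +69.050°, shortest Δλ = -121.597° (west) — crosses 180°.
Leg 2: +69.050° → -133.042°, shortest Δλ = 157.908° (east) — crosses 180°.
Total crossings: 2.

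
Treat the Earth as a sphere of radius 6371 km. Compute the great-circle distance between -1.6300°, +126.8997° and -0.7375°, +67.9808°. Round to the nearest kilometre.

Δλ = 67.9808 − 126.8997 = -58.9189°.
Δφ = -0.7375 − -1.6300 = 0.8925°.
a = sin²(Δφ/2) + cos φ₁ · cos φ₂ · sin²(Δλ/2) = 0.241817.
c = 2·atan2(√a, √(1−a)) = 1.02820 rad → d = 6371·c ≈ 6550.63 km.

6551 km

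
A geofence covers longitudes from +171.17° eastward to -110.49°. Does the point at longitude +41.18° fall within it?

No

Band width going east from +171.17° to -110.49°: ((-110.49 − 171.17) mod 360) = 78.34°.
Offset of +41.18° east of the west edge: ((41.18 − 171.17) mod 360) = 230.01°.
230.01° > 78.34° ⇒ outside.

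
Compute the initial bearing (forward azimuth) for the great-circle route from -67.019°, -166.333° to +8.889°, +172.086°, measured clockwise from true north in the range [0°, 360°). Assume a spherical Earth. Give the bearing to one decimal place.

Δλ = 172.086 − -166.333 = 338.419°; wrapped into (−180°, 180°]: -21.581°.
θ = atan2( sin Δλ · cos φ₂ , cos φ₁ · sin φ₂ − sin φ₁ · cos φ₂ · cos Δλ )
  = atan2(-0.36340, 0.90614) = -21.853° → normalised to [0°, 360°): 338.147°.

338.1°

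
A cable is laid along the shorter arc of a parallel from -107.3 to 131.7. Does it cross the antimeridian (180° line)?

Yes

Naïve |131.7 − -107.3| = 239.0° > 180°, so the shorter arc goes the other way round — across 180°.
Signed shortest Δλ = ((131.7 − -107.3 + 180) mod 360) − 180 = -121.0°.
Going west by 121.0° from -107.3° passes through 180° before reaching +131.7°.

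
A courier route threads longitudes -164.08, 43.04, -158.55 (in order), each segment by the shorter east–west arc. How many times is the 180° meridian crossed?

Leg 1: -164.08° → +43.04°, shortest Δλ = -152.88° (west) — crosses 180°.
Leg 2: +43.04° → -158.55°, shortest Δλ = 158.41° (east) — crosses 180°.
Total crossings: 2.

2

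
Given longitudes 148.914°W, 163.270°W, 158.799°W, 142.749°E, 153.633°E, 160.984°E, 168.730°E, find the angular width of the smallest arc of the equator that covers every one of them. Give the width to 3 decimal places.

68.337°

Sort the longitudes: -163.270°, -158.799°, -148.914°, +142.749°, +153.633°, +160.984°, +168.730°.
Eastward gaps between consecutive values (wrapping around): 4.471°, 9.885°, 291.663°, 10.884°, 7.351°, 7.746°, 28.000°.
Largest gap = 291.663° ⇒ minimal covering band is its complement: 360° − 291.663° = 68.337°.
Band runs from +142.749° eastward to -148.914°, crossing the antimeridian.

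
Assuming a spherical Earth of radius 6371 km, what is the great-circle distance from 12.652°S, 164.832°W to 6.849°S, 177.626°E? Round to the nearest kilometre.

2027 km

Δλ = 177.626 − -164.832 = 342.458°; wrapped into (−180°, 180°]: -17.542°.
Δφ = -6.849 − -12.652 = 5.803°.
a = sin²(Δφ/2) + cos φ₁ · cos φ₂ · sin²(Δλ/2) = 0.025088.
c = 2·atan2(√a, √(1−a)) = 0.31812 rad → d = 6371·c ≈ 2026.75 km.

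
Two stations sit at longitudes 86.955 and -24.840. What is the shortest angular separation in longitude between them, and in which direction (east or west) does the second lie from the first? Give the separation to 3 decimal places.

111.795° west

Raw difference: -24.840 − 86.955 = -111.795°.
Normalise into (−180°, 180°]: -111.795° stays -111.795°.
Negative ⇒ the second point lies to the west; separation 111.795°.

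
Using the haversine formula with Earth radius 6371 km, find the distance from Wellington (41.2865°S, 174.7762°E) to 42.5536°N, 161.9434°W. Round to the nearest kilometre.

Δλ = -161.9434 − 174.7762 = -336.7196°; wrapped into (−180°, 180°]: 23.2804°.
Δφ = 42.5536 − -41.2865 = 83.8401°.
a = sin²(Δφ/2) + cos φ₁ · cos φ₂ · sin²(Δλ/2) = 0.468882.
c = 2·atan2(√a, √(1−a)) = 1.50852 rad → d = 6371·c ≈ 9610.78 km.

9611 km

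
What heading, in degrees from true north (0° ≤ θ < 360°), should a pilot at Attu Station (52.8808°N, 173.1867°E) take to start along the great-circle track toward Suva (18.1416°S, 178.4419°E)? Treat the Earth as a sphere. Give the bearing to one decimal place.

174.7°

Δλ = 178.4419 − 173.1867 = 5.2552°.
θ = atan2( sin Δλ · cos φ₂ , cos φ₁ · sin φ₂ − sin φ₁ · cos φ₂ · cos Δλ )
  = atan2(0.08704, -0.94246) = 174.724° → normalised to [0°, 360°): 174.724°.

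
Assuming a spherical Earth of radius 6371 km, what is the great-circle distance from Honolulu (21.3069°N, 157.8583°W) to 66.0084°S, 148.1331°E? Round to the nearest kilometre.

10706 km

Δλ = 148.1331 − -157.8583 = 305.9914°; wrapped into (−180°, 180°]: -54.0086°.
Δφ = -66.0084 − 21.3069 = -87.3153°.
a = sin²(Δφ/2) + cos φ₁ · cos φ₂ · sin²(Δλ/2) = 0.554679.
c = 2·atan2(√a, √(1−a)) = 1.68037 rad → d = 6371·c ≈ 10705.66 km.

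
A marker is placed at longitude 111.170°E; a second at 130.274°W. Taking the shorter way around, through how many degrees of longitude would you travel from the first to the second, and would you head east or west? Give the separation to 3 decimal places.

118.556° east

Raw difference: -130.274 − 111.170 = -241.444°.
Normalise into (−180°, 180°]: -241.444° + 360° = 118.556°.
Positive ⇒ the second point lies to the east; separation 118.556°.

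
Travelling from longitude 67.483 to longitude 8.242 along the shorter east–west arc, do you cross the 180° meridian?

Signed shortest Δλ = ((8.242 − 67.483 + 180) mod 360) − 180 = -59.241°.
Going west by 59.241° from +67.483° reaches +8.242° without touching 180°.

No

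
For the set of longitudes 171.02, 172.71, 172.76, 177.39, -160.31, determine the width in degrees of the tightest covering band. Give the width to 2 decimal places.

Sort the longitudes: -160.31°, +171.02°, +172.71°, +172.76°, +177.39°.
Eastward gaps between consecutive values (wrapping around): 331.33°, 1.69°, 0.05°, 4.63°, 22.30°.
Largest gap = 331.33° ⇒ minimal covering band is its complement: 360° − 331.33° = 28.67°.
Band runs from +171.02° eastward to -160.31°, crossing the antimeridian.

28.67°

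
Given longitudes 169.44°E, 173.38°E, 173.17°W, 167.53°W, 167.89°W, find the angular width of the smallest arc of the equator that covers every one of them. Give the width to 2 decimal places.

Sort the longitudes: -173.17°, -167.89°, -167.53°, +169.44°, +173.38°.
Eastward gaps between consecutive values (wrapping around): 5.28°, 0.36°, 336.97°, 3.94°, 13.45°.
Largest gap = 336.97° ⇒ minimal covering band is its complement: 360° − 336.97° = 23.03°.
Band runs from +169.44° eastward to -167.53°, crossing the antimeridian.

23.03°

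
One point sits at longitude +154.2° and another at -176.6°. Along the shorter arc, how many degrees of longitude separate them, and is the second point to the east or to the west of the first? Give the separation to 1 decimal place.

29.2° east

Raw difference: -176.6 − 154.2 = -330.8°.
Normalise into (−180°, 180°]: -330.8° + 360° = 29.2°.
Positive ⇒ the second point lies to the east; separation 29.2°.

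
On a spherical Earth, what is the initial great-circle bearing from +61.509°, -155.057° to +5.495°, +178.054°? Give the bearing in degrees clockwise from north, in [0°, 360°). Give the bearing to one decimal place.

211.5°

Δλ = 178.054 − -155.057 = 333.111°; wrapped into (−180°, 180°]: -26.889°.
θ = atan2( sin Δλ · cos φ₂ , cos φ₁ · sin φ₂ − sin φ₁ · cos φ₂ · cos Δλ )
  = atan2(-0.45019, -0.73459) = -148.498° → normalised to [0°, 360°): 211.502°.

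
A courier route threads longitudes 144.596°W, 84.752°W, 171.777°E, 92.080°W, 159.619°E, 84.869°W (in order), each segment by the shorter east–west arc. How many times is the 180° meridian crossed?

4

Leg 1: -144.596° → -84.752°, shortest Δλ = 59.844° (east) — does not cross 180°.
Leg 2: -84.752° → +171.777°, shortest Δλ = -103.471° (west) — crosses 180°.
Leg 3: +171.777° → -92.080°, shortest Δλ = 96.143° (east) — crosses 180°.
Leg 4: -92.080° → +159.619°, shortest Δλ = -108.301° (west) — crosses 180°.
Leg 5: +159.619° → -84.869°, shortest Δλ = 115.512° (east) — crosses 180°.
Total crossings: 4.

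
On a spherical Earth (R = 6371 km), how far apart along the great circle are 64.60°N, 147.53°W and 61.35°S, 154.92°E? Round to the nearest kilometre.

Δλ = 154.92 − -147.53 = 302.45°; wrapped into (−180°, 180°]: -57.55°.
Δφ = -61.35 − 64.60 = -125.95°.
a = sin²(Δφ/2) + cos φ₁ · cos φ₂ · sin²(Δλ/2) = 0.841194.
c = 2·atan2(√a, √(1−a)) = 2.32182 rad → d = 6371·c ≈ 14792.32 km.

14792 km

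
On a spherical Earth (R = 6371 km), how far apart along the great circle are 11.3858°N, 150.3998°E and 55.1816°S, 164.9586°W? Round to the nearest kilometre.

8488 km

Δλ = -164.9586 − 150.3998 = -315.3584°; wrapped into (−180°, 180°]: 44.6416°.
Δφ = -55.1816 − 11.3858 = -66.5674°.
a = sin²(Δφ/2) + cos φ₁ · cos φ₂ · sin²(Δλ/2) = 0.381903.
c = 2·atan2(√a, √(1−a)) = 1.33235 rad → d = 6371·c ≈ 8488.40 km.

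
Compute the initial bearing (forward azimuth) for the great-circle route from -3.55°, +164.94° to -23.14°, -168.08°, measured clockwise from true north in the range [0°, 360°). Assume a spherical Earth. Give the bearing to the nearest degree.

Δλ = -168.08 − 164.94 = -333.02°; wrapped into (−180°, 180°]: 26.98°.
θ = atan2( sin Δλ · cos φ₂ , cos φ₁ · sin φ₂ − sin φ₁ · cos φ₂ · cos Δλ )
  = atan2(0.41718, -0.34148) = 129.302° → normalised to [0°, 360°): 129.302°.

129°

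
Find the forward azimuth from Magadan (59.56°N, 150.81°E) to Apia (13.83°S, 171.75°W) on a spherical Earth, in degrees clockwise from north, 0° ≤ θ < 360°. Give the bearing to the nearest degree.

143°

Δλ = -171.75 − 150.81 = -322.56°; wrapped into (−180°, 180°]: 37.44°.
θ = atan2( sin Δλ · cos φ₂ , cos φ₁ · sin φ₂ − sin φ₁ · cos φ₂ · cos Δλ )
  = atan2(0.59031, -0.78581) = 143.086° → normalised to [0°, 360°): 143.086°.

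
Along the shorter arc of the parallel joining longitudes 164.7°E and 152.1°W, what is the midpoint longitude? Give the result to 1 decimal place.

173.7°W

Signed shortest Δλ from +164.7° to -152.1° is +43.2°.
Midpoint longitude = +164.7° + (+43.2°)/2 = +164.7° + 21.6° = +186.3°.
Normalise into (−180°, 180°]: -173.7°.
(The naïve average (+164.7 + -152.1)/2 = 6.3° is on the wrong side of the globe.)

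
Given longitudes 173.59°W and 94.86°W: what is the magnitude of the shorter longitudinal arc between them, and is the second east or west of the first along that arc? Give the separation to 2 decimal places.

78.73° east

Raw difference: -94.86 − -173.59 = 78.73°.
Normalise into (−180°, 180°]: 78.73° stays 78.73°.
Positive ⇒ the second point lies to the east; separation 78.73°.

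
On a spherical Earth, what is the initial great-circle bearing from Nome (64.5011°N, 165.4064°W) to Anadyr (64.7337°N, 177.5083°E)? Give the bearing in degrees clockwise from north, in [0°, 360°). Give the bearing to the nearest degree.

280°

Δλ = 177.5083 − -165.4064 = 342.9147°; wrapped into (−180°, 180°]: -17.0853°.
θ = atan2( sin Δλ · cos φ₂ , cos φ₁ · sin φ₂ − sin φ₁ · cos φ₂ · cos Δλ )
  = atan2(-0.12540, 0.02106) = -80.466° → normalised to [0°, 360°): 279.534°.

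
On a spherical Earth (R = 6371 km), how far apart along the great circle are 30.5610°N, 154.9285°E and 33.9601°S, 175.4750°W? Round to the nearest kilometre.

7818 km

Δλ = -175.4750 − 154.9285 = -330.4035°; wrapped into (−180°, 180°]: 29.5965°.
Δφ = -33.9601 − 30.5610 = -64.5211°.
a = sin²(Δφ/2) + cos φ₁ · cos φ₂ · sin²(Δλ/2) = 0.331504.
c = 2·atan2(√a, √(1−a)) = 1.22708 rad → d = 6371·c ≈ 7817.70 km.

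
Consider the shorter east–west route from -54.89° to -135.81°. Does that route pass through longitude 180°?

No

Signed shortest Δλ = ((-135.81 − -54.89 + 180) mod 360) − 180 = -80.92°.
Going west by 80.92° from -54.89° reaches -135.81° without touching 180°.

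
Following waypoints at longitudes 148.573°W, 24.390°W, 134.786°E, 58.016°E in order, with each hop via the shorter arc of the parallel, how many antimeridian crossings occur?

Leg 1: -148.573° → -24.390°, shortest Δλ = 124.183° (east) — does not cross 180°.
Leg 2: -24.390° → +134.786°, shortest Δλ = 159.176° (east) — does not cross 180°.
Leg 3: +134.786° → +58.016°, shortest Δλ = -76.77° (west) — does not cross 180°.
Total crossings: 0.

0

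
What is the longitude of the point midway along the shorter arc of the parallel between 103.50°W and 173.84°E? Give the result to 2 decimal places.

Signed shortest Δλ from -103.50° to +173.84° is -82.66°.
Midpoint longitude = -103.50° + (-82.66°)/2 = -103.50° − 41.33° = -144.83°.
(The naïve average (-103.50 + +173.84)/2 = 35.17° is on the wrong side of the globe.)

144.83°W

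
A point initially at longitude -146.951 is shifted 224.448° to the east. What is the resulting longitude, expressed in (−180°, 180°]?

+77.497°

Start at -146.951°; shift +224.448° → +77.497°.
+77.497° already lies in (−180°, 180°].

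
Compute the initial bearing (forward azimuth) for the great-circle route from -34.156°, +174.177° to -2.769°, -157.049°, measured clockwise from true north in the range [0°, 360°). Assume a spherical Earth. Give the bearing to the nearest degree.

47°

Δλ = -157.049 − 174.177 = -331.226°; wrapped into (−180°, 180°]: 28.774°.
θ = atan2( sin Δλ · cos φ₂ , cos φ₁ · sin φ₂ − sin φ₁ · cos φ₂ · cos Δλ )
  = atan2(0.48079, 0.45157) = 46.795° → normalised to [0°, 360°): 46.795°.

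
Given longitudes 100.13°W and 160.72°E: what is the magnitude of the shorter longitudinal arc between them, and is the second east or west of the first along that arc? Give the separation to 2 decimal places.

Raw difference: 160.72 − -100.13 = 260.85°.
Normalise into (−180°, 180°]: 260.85° − 360° = -99.15°.
Negative ⇒ the second point lies to the west; separation 99.15°.

99.15° west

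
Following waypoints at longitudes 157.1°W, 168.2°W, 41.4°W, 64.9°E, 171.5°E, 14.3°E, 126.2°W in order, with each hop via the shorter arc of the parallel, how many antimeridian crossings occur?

0

Leg 1: -157.1° → -168.2°, shortest Δλ = -11.1° (west) — does not cross 180°.
Leg 2: -168.2° → -41.4°, shortest Δλ = 126.8° (east) — does not cross 180°.
Leg 3: -41.4° → +64.9°, shortest Δλ = 106.3° (east) — does not cross 180°.
Leg 4: +64.9° → +171.5°, shortest Δλ = 106.6° (east) — does not cross 180°.
Leg 5: +171.5° → +14.3°, shortest Δλ = -157.2° (west) — does not cross 180°.
Leg 6: +14.3° → -126.2°, shortest Δλ = -140.5° (west) — does not cross 180°.
Total crossings: 0.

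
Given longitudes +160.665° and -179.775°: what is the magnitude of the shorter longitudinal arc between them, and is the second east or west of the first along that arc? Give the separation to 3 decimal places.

Raw difference: -179.775 − 160.665 = -340.44°.
Normalise into (−180°, 180°]: -340.44° + 360° = 19.56°.
Positive ⇒ the second point lies to the east; separation 19.560°.

19.560° east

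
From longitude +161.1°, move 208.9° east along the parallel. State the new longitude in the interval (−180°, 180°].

Start at +161.1°; shift +208.9° → +370.0°.
+370.0° lies outside (−180°, 180°]; subtract 360° → +10.0°.

+10.0°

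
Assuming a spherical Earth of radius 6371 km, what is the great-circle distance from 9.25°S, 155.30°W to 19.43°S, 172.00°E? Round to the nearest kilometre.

Δλ = 172.00 − -155.30 = 327.30°; wrapped into (−180°, 180°]: -32.70°.
Δφ = -19.43 − -9.25 = -10.18°.
a = sin²(Δφ/2) + cos φ₁ · cos φ₂ · sin²(Δλ/2) = 0.081631.
c = 2·atan2(√a, √(1−a)) = 0.57950 rad → d = 6371·c ≈ 3691.98 km.

3692 km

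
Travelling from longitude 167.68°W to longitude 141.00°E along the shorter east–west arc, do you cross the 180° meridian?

Yes

Naïve |141.00 − -167.68| = 308.68° > 180°, so the shorter arc goes the other way round — across 180°.
Signed shortest Δλ = ((141.00 − -167.68 + 180) mod 360) − 180 = -51.32°.
Going west by 51.32° from -167.68° passes through 180° before reaching +141.00°.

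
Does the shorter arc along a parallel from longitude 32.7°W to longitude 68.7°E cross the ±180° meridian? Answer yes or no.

Signed shortest Δλ = ((68.7 − -32.7 + 180) mod 360) − 180 = 101.4°.
Going east by 101.4° from -32.7° reaches +68.7° without touching 180°.

No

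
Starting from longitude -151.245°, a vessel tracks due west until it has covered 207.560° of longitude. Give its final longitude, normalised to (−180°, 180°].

+1.195°

Start at -151.245°; shift −207.560° → -358.805°.
-358.805° lies outside (−180°, 180°]; add 360° → +1.195°.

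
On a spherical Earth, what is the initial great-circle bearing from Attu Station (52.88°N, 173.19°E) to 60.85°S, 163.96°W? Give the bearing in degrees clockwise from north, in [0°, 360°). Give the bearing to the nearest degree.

168°

Δλ = -163.96 − 173.19 = -337.15°; wrapped into (−180°, 180°]: 22.85°.
θ = atan2( sin Δλ · cos φ₂ , cos φ₁ · sin φ₂ − sin φ₁ · cos φ₂ · cos Δλ )
  = atan2(0.18915, -0.88497) = 167.935° → normalised to [0°, 360°): 167.935°.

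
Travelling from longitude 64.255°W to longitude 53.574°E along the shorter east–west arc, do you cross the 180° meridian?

No

Signed shortest Δλ = ((53.574 − -64.255 + 180) mod 360) − 180 = 117.829°.
Going east by 117.829° from -64.255° reaches +53.574° without touching 180°.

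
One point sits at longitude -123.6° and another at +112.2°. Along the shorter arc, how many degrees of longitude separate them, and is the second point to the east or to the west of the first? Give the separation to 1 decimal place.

124.2° west

Raw difference: 112.2 − -123.6 = 235.8°.
Normalise into (−180°, 180°]: 235.8° − 360° = -124.2°.
Negative ⇒ the second point lies to the west; separation 124.2°.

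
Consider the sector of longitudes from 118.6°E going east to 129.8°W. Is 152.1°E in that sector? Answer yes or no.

Yes

Band width going east from +118.6° to -129.8°: ((-129.8 − 118.6) mod 360) = 111.6°.
Offset of +152.1° east of the west edge: ((152.1 − 118.6) mod 360) = 33.5°.
33.5° ≤ 111.6° ⇒ inside.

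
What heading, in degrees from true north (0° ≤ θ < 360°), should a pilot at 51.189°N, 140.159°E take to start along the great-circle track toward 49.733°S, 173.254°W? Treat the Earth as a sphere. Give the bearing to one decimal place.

150.3°

Δλ = -173.254 − 140.159 = -313.413°; wrapped into (−180°, 180°]: 46.587°.
θ = atan2( sin Δλ · cos φ₂ , cos φ₁ · sin φ₂ − sin φ₁ · cos φ₂ · cos Δλ )
  = atan2(0.46952, -0.82437) = 150.336° → normalised to [0°, 360°): 150.336°.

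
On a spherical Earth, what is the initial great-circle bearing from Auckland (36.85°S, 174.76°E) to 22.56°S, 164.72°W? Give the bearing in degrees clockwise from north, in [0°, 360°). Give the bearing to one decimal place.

Δλ = -164.72 − 174.76 = -339.48°; wrapped into (−180°, 180°]: 20.52°.
θ = atan2( sin Δλ · cos φ₂ , cos φ₁ · sin φ₂ − sin φ₁ · cos φ₂ · cos Δλ )
  = atan2(0.32371, 0.21169) = 56.817° → normalised to [0°, 360°): 56.817°.

56.8°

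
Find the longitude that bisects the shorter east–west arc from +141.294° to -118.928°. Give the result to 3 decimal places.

Signed shortest Δλ from +141.294° to -118.928° is +99.778°.
Midpoint longitude = +141.294° + (+99.778°)/2 = +141.294° + 49.889° = +191.183°.
Normalise into (−180°, 180°]: -168.817°.
(The naïve average (+141.294 + -118.928)/2 = 11.183° is on the wrong side of the globe.)

-168.817°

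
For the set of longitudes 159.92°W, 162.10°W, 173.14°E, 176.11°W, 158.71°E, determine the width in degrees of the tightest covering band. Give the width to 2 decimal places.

41.37°

Sort the longitudes: -176.11°, -162.10°, -159.92°, +158.71°, +173.14°.
Eastward gaps between consecutive values (wrapping around): 14.01°, 2.18°, 318.63°, 14.43°, 10.75°.
Largest gap = 318.63° ⇒ minimal covering band is its complement: 360° − 318.63° = 41.37°.
Band runs from +158.71° eastward to -159.92°, crossing the antimeridian.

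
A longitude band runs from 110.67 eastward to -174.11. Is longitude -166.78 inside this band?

Band width going east from +110.67° to -174.11°: ((-174.11 − 110.67) mod 360) = 75.22°.
Offset of -166.78° east of the west edge: ((-166.78 − 110.67) mod 360) = 82.55°.
82.55° > 75.22° ⇒ outside.

No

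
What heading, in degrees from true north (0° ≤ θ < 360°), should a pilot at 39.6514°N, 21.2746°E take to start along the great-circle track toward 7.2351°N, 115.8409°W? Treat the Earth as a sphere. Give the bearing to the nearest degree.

Δλ = -115.8409 − 21.2746 = -137.1155°.
θ = atan2( sin Δλ · cos φ₂ , cos φ₁ · sin φ₂ − sin φ₁ · cos φ₂ · cos Δλ )
  = atan2(-0.67510, 0.56081) = -50.284° → normalised to [0°, 360°): 309.716°.

310°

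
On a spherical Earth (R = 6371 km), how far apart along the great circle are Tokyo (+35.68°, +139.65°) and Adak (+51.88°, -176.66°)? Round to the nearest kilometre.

Δλ = -176.66 − 139.65 = -316.31°; wrapped into (−180°, 180°]: 43.69°.
Δφ = 51.88 − 35.68 = 16.20°.
a = sin²(Δφ/2) + cos φ₁ · cos φ₂ · sin²(Δλ/2) = 0.089280.
c = 2·atan2(√a, √(1−a)) = 0.60686 rad → d = 6371·c ≈ 3866.33 km.

3866 km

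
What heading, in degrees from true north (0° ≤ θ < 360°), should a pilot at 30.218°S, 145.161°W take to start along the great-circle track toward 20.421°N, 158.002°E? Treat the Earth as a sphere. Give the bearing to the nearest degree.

305°

Δλ = 158.002 − -145.161 = 303.163°; wrapped into (−180°, 180°]: -56.837°.
θ = atan2( sin Δλ · cos φ₂ , cos φ₁ · sin φ₂ − sin φ₁ · cos φ₂ · cos Δλ )
  = atan2(-0.78451, 0.55951) = -54.503° → normalised to [0°, 360°): 305.497°.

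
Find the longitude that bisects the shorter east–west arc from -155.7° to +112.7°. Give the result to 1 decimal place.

+158.5°

Signed shortest Δλ from -155.7° to +112.7° is -91.6°.
Midpoint longitude = -155.7° + (-91.6°)/2 = -155.7° − 45.8° = -201.5°.
Normalise into (−180°, 180°]: +158.5°.
(The naïve average (-155.7 + +112.7)/2 = -21.5° is on the wrong side of the globe.)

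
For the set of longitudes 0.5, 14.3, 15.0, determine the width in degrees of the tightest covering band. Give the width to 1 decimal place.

14.5°

Sort the longitudes: +0.5°, +14.3°, +15.0°.
Eastward gaps between consecutive values (wrapping around): 13.8°, 0.7°, 345.5°.
Largest gap = 345.5° ⇒ minimal covering band is its complement: 360° − 345.5° = 14.5°.
Band runs from +0.5° eastward to +15.0°.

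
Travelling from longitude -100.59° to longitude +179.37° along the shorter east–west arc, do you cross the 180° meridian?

Yes

Naïve |179.37 − -100.59| = 279.96° > 180°, so the shorter arc goes the other way round — across 180°.
Signed shortest Δλ = ((179.37 − -100.59 + 180) mod 360) − 180 = -80.04°.
Going west by 80.04° from -100.59° passes through 180° before reaching +179.37°.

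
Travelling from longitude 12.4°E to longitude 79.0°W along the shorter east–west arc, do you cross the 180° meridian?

No

Signed shortest Δλ = ((-79.0 − 12.4 + 180) mod 360) − 180 = -91.4°.
Going west by 91.4° from +12.4° reaches -79.0° without touching 180°.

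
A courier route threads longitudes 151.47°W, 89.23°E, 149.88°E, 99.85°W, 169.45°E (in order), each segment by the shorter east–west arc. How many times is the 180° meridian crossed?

3

Leg 1: -151.47° → +89.23°, shortest Δλ = -119.3° (west) — crosses 180°.
Leg 2: +89.23° → +149.88°, shortest Δλ = 60.65° (east) — does not cross 180°.
Leg 3: +149.88° → -99.85°, shortest Δλ = 110.27° (east) — crosses 180°.
Leg 4: -99.85° → +169.45°, shortest Δλ = -90.7° (west) — crosses 180°.
Total crossings: 3.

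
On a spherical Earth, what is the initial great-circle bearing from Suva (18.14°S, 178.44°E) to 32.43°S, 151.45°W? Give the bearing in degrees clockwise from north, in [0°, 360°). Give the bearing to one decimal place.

123.7°

Δλ = -151.45 − 178.44 = -329.89°; wrapped into (−180°, 180°]: 30.11°.
θ = atan2( sin Δλ · cos φ₂ , cos φ₁ · sin φ₂ − sin φ₁ · cos φ₂ · cos Δλ )
  = atan2(0.42343, -0.28229) = 123.691° → normalised to [0°, 360°): 123.691°.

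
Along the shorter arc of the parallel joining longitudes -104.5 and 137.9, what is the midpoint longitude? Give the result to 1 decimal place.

Signed shortest Δλ from -104.5° to +137.9° is -117.6°.
Midpoint longitude = -104.5° + (-117.6°)/2 = -104.5° − 58.8° = -163.3°.
(The naïve average (-104.5 + +137.9)/2 = 16.7° is on the wrong side of the globe.)

-163.3°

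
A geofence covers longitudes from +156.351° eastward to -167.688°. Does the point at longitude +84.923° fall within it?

Band width going east from +156.351° to -167.688°: ((-167.688 − 156.351) mod 360) = 35.961°.
Offset of +84.923° east of the west edge: ((84.923 − 156.351) mod 360) = 288.572°.
288.572° > 35.961° ⇒ outside.

No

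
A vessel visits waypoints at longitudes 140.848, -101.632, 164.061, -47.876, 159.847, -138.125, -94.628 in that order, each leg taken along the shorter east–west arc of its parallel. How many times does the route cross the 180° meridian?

Leg 1: +140.848° → -101.632°, shortest Δλ = 117.52° (east) — crosses 180°.
Leg 2: -101.632° → +164.061°, shortest Δλ = -94.307° (west) — crosses 180°.
Leg 3: +164.061° → -47.876°, shortest Δλ = 148.063° (east) — crosses 180°.
Leg 4: -47.876° → +159.847°, shortest Δλ = -152.277° (west) — crosses 180°.
Leg 5: +159.847° → -138.125°, shortest Δλ = 62.028° (east) — crosses 180°.
Leg 6: -138.125° → -94.628°, shortest Δλ = 43.497° (east) — does not cross 180°.
Total crossings: 5.

5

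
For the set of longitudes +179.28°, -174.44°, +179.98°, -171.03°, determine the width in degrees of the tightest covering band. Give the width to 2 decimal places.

Sort the longitudes: -174.44°, -171.03°, +179.28°, +179.98°.
Eastward gaps between consecutive values (wrapping around): 3.41°, 350.31°, 0.70°, 5.58°.
Largest gap = 350.31° ⇒ minimal covering band is its complement: 360° − 350.31° = 9.69°.
Band runs from +179.28° eastward to -171.03°, crossing the antimeridian.

9.69°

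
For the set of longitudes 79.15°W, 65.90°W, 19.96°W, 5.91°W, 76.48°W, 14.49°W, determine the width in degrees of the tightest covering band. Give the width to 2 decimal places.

73.24°

Sort the longitudes: -79.15°, -76.48°, -65.90°, -19.96°, -14.49°, -5.91°.
Eastward gaps between consecutive values (wrapping around): 2.67°, 10.58°, 45.94°, 5.47°, 8.58°, 286.76°.
Largest gap = 286.76° ⇒ minimal covering band is its complement: 360° − 286.76° = 73.24°.
Band runs from -79.15° eastward to -5.91°.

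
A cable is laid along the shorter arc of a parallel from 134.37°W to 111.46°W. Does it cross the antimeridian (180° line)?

Signed shortest Δλ = ((-111.46 − -134.37 + 180) mod 360) − 180 = 22.91°.
Going east by 22.91° from -134.37° reaches -111.46° without touching 180°.

No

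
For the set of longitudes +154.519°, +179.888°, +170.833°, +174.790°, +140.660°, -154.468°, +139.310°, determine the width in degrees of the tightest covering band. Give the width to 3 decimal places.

66.222°

Sort the longitudes: -154.468°, +139.310°, +140.660°, +154.519°, +170.833°, +174.790°, +179.888°.
Eastward gaps between consecutive values (wrapping around): 293.778°, 1.350°, 13.859°, 16.314°, 3.957°, 5.098°, 25.644°.
Largest gap = 293.778° ⇒ minimal covering band is its complement: 360° − 293.778° = 66.222°.
Band runs from +139.310° eastward to -154.468°, crossing the antimeridian.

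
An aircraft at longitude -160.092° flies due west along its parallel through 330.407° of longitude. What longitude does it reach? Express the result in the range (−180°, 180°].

-130.499°

Start at -160.092°; shift −330.407° → -490.499°.
-490.499° lies outside (−180°, 180°]; add 360° → -130.499°.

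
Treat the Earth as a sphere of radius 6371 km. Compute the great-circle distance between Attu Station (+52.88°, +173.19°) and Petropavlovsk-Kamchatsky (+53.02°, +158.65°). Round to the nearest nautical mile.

525 nmi

Δλ = 158.65 − 173.19 = -14.54°.
Δφ = 53.02 − 52.88 = 0.14°.
a = sin²(Δφ/2) + cos φ₁ · cos φ₂ · sin²(Δλ/2) = 0.005815.
c = 2·atan2(√a, √(1−a)) = 0.15266 rad → d = 6371·c ≈ 972.58 km ≈ 525.15 nmi.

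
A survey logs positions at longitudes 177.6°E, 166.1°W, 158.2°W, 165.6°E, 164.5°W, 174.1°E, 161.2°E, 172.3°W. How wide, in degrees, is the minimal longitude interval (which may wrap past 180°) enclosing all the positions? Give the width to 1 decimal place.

Sort the longitudes: -172.3°, -166.1°, -164.5°, -158.2°, +161.2°, +165.6°, +174.1°, +177.6°.
Eastward gaps between consecutive values (wrapping around): 6.2°, 1.6°, 6.3°, 319.4°, 4.4°, 8.5°, 3.5°, 10.1°.
Largest gap = 319.4° ⇒ minimal covering band is its complement: 360° − 319.4° = 40.6°.
Band runs from +161.2° eastward to -158.2°, crossing the antimeridian.

40.6°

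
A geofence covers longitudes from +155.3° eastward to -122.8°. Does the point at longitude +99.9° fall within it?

No

Band width going east from +155.3° to -122.8°: ((-122.8 − 155.3) mod 360) = 81.9°.
Offset of +99.9° east of the west edge: ((99.9 − 155.3) mod 360) = 304.6°.
304.6° > 81.9° ⇒ outside.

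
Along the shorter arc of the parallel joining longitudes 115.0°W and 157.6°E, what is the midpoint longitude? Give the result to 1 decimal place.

158.7°W

Signed shortest Δλ from -115.0° to +157.6° is -87.4°.
Midpoint longitude = -115.0° + (-87.4°)/2 = -115.0° − 43.7° = -158.7°.
(The naïve average (-115.0 + +157.6)/2 = 21.3° is on the wrong side of the globe.)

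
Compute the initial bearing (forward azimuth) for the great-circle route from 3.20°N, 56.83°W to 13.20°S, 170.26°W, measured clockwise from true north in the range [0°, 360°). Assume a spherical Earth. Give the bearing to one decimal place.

257.0°

Δλ = -170.26 − -56.83 = -113.43°.
θ = atan2( sin Δλ · cos φ₂ , cos φ₁ · sin φ₂ − sin φ₁ · cos φ₂ · cos Δλ )
  = atan2(-0.89330, -0.20639) = -103.009° → normalised to [0°, 360°): 256.991°.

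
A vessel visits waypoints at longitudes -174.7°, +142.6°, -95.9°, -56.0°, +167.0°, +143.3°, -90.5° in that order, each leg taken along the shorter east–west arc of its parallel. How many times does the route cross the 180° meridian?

4

Leg 1: -174.7° → +142.6°, shortest Δλ = -42.7° (west) — crosses 180°.
Leg 2: +142.6° → -95.9°, shortest Δλ = 121.5° (east) — crosses 180°.
Leg 3: -95.9° → -56.0°, shortest Δλ = 39.9° (east) — does not cross 180°.
Leg 4: -56.0° → +167.0°, shortest Δλ = -137.0° (west) — crosses 180°.
Leg 5: +167.0° → +143.3°, shortest Δλ = -23.7° (west) — does not cross 180°.
Leg 6: +143.3° → -90.5°, shortest Δλ = 126.2° (east) — crosses 180°.
Total crossings: 4.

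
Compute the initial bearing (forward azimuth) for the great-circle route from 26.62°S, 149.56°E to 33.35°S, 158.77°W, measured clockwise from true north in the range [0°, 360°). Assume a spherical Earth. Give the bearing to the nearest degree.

112°

Δλ = -158.77 − 149.56 = -308.33°; wrapped into (−180°, 180°]: 51.67°.
θ = atan2( sin Δλ · cos φ₂ , cos φ₁ · sin φ₂ − sin φ₁ · cos φ₂ · cos Δλ )
  = atan2(0.65527, -0.25935) = 111.593° → normalised to [0°, 360°): 111.593°.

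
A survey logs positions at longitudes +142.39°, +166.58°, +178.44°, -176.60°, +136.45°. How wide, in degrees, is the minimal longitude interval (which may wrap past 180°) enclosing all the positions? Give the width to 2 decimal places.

Sort the longitudes: -176.60°, +136.45°, +142.39°, +166.58°, +178.44°.
Eastward gaps between consecutive values (wrapping around): 313.05°, 5.94°, 24.19°, 11.86°, 4.96°.
Largest gap = 313.05° ⇒ minimal covering band is its complement: 360° − 313.05° = 46.95°.
Band runs from +136.45° eastward to -176.60°, crossing the antimeridian.

46.95°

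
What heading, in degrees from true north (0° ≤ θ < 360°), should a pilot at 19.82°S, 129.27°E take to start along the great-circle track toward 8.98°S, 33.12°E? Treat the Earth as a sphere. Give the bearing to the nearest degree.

259°

Δλ = 33.12 − 129.27 = -96.15°.
θ = atan2( sin Δλ · cos φ₂ , cos φ₁ · sin φ₂ − sin φ₁ · cos φ₂ · cos Δλ )
  = atan2(-0.98206, -0.18272) = -100.540° → normalised to [0°, 360°): 259.460°.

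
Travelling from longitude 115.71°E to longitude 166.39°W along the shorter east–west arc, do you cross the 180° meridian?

Yes

Naïve |-166.39 − 115.71| = 282.1° > 180°, so the shorter arc goes the other way round — across 180°.
Signed shortest Δλ = ((-166.39 − 115.71 + 180) mod 360) − 180 = 77.9°.
Going east by 77.9° from +115.71° passes through 180° before reaching -166.39°.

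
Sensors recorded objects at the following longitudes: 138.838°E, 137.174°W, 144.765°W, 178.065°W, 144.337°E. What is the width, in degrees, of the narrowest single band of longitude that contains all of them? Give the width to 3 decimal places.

Sort the longitudes: -178.065°, -144.765°, -137.174°, +138.838°, +144.337°.
Eastward gaps between consecutive values (wrapping around): 33.300°, 7.591°, 276.012°, 5.499°, 37.598°.
Largest gap = 276.012° ⇒ minimal covering band is its complement: 360° − 276.012° = 83.988°.
Band runs from +138.838° eastward to -137.174°, crossing the antimeridian.

83.988°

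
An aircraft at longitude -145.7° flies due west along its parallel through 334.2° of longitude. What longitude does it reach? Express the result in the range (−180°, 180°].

Start at -145.7°; shift −334.2° → -479.9°.
-479.9° lies outside (−180°, 180°]; add 360° → -119.9°.

-119.9°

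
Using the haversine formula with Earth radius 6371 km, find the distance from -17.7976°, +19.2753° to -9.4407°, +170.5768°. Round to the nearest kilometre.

15644 km

Δλ = 170.5768 − 19.2753 = 151.3015°.
Δφ = -9.4407 − -17.7976 = 8.3569°.
a = sin²(Δφ/2) + cos φ₁ · cos φ₂ · sin²(Δλ/2) = 0.886866.
c = 2·atan2(√a, √(1−a)) = 2.45551 rad → d = 6371·c ≈ 15644.04 km.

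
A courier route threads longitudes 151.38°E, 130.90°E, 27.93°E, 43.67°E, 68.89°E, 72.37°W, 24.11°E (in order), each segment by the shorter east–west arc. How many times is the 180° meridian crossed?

Leg 1: +151.38° → +130.90°, shortest Δλ = -20.48° (west) — does not cross 180°.
Leg 2: +130.90° → +27.93°, shortest Δλ = -102.97° (west) — does not cross 180°.
Leg 3: +27.93° → +43.67°, shortest Δλ = 15.74° (east) — does not cross 180°.
Leg 4: +43.67° → +68.89°, shortest Δλ = 25.22° (east) — does not cross 180°.
Leg 5: +68.89° → -72.37°, shortest Δλ = -141.26° (west) — does not cross 180°.
Leg 6: -72.37° → +24.11°, shortest Δλ = 96.48° (east) — does not cross 180°.
Total crossings: 0.

0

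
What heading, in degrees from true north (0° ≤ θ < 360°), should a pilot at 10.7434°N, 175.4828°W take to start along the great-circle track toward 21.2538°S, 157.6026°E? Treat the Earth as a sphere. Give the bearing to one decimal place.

Δλ = 157.6026 − -175.4828 = 333.0854°; wrapped into (−180°, 180°]: -26.9146°.
θ = atan2( sin Δλ · cos φ₂ , cos φ₁ · sin φ₂ − sin φ₁ · cos φ₂ · cos Δλ )
  = atan2(-0.42187, -0.51106) = -140.461° → normalised to [0°, 360°): 219.539°.

219.5°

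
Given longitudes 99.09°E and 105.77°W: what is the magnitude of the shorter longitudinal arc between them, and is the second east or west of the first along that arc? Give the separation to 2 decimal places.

Raw difference: -105.77 − 99.09 = -204.86°.
Normalise into (−180°, 180°]: -204.86° + 360° = 155.14°.
Positive ⇒ the second point lies to the east; separation 155.14°.

155.14° east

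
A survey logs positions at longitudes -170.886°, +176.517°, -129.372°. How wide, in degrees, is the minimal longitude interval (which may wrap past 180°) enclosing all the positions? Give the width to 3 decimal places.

54.111°

Sort the longitudes: -170.886°, -129.372°, +176.517°.
Eastward gaps between consecutive values (wrapping around): 41.514°, 305.889°, 12.597°.
Largest gap = 305.889° ⇒ minimal covering band is its complement: 360° − 305.889° = 54.111°.
Band runs from +176.517° eastward to -129.372°, crossing the antimeridian.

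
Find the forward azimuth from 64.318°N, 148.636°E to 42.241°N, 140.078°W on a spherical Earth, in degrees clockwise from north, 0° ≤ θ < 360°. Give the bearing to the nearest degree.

84°

Δλ = -140.078 − 148.636 = -288.714°; wrapped into (−180°, 180°]: 71.286°.
θ = atan2( sin Δλ · cos φ₂ , cos φ₁ · sin φ₂ − sin φ₁ · cos φ₂ · cos Δλ )
  = atan2(0.70118, 0.07727) = 83.711° → normalised to [0°, 360°): 83.711°.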